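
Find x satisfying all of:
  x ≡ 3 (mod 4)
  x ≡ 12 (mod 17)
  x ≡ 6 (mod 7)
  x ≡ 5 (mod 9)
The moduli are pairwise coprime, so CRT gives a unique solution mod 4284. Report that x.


Product of moduli M = 4 · 17 · 7 · 9 = 4284.
Merge one congruence at a time:
  Start: x ≡ 3 (mod 4).
  Combine with x ≡ 12 (mod 17); new modulus lcm = 68.
    Write x = 3 + 4·t and substitute into x ≡ 12 (mod 17): 4·t ≡ 12 − 3 = 9 (mod 17).
    The inverse of 4 mod 17 is 13 (since 4·13 = 52 = 3·17 + 1), so t ≡ 13·9 = 117 ≡ 15 (mod 17).
    Then x = 3 + 4·15 = 63, valid modulo lcm(4, 17) = 68: x ≡ 63 (mod 68).
  Combine with x ≡ 6 (mod 7); new modulus lcm = 476.
    Write x = 63 + 68·t and substitute into x ≡ 6 (mod 7): 68·t ≡ 6 − 63 = -57 (mod 7).
    Reduce coefficients mod 7: 5·t ≡ 6 (mod 7).
    The inverse of 5 mod 7 is 3 (since 5·3 = 15 = 2·7 + 1), so t ≡ 3·6 = 18 ≡ 4 (mod 7).
    Then x = 63 + 68·4 = 335, valid modulo lcm(68, 7) = 476: x ≡ 335 (mod 476).
  Combine with x ≡ 5 (mod 9); new modulus lcm = 4284.
    Write x = 335 + 476·t and substitute into x ≡ 5 (mod 9): 476·t ≡ 5 − 335 = -330 (mod 9).
    Reduce coefficients mod 9: 8·t ≡ 3 (mod 9).
    The inverse of 8 mod 9 is 8 (since 8·8 = 64 = 7·9 + 1), so t ≡ 8·3 = 24 ≡ 6 (mod 9).
    Then x = 335 + 476·6 = 3191, valid modulo lcm(476, 9) = 4284: x ≡ 3191 (mod 4284).
Verify against each original: 3191 mod 4 = 3, 3191 mod 17 = 12, 3191 mod 7 = 6, 3191 mod 9 = 5.

x ≡ 3191 (mod 4284).


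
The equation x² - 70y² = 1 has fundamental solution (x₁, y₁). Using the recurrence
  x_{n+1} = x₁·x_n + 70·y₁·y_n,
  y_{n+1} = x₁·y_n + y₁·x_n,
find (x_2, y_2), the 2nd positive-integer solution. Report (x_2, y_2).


Step 1: Find the fundamental solution (x₁, y₁) of x² - 70y² = 1.
  Expand √70 as a continued fraction. a₀ = ⌊√70⌋ = 8; iterate m_{k+1} = d_k·a_k − m_k, d_{k+1} = (70 − m_{k+1}²)/d_k, a_{k+1} = ⌊(a₀ + m_{k+1})/d_{k+1}⌋ (starting m₀ = 0, d₀ = 1), with convergents p_k = a_k·p_{k-1} + p_{k-2}, q_k = a_k·q_{k-1} + q_{k-2} (p₋₁ = 1, q₋₁ = 0):
  k = 0: a₀ = 8; p₀/q₀ = 8/1; p₀² − 70·q₀² = 64 − 70 = -6.
  k = 1: m = 8, d = 6, a = ⌊(8 + 8)/6⌋ = 2; p/q = (2·8 + 1)/(2·1 + 0) = 17/2; p² − 70·q² = 289 − 280 = 9.
  k = 2: m = 4, d = 9, a = ⌊(8 + 4)/9⌋ = 1; p/q = (1·17 + 8)/(1·2 + 1) = 25/3; p² − 70·q² = 625 − 630 = -5.
  k = 3: m = 5, d = 5, a = ⌊(8 + 5)/5⌋ = 2; p/q = (2·25 + 17)/(2·3 + 2) = 67/8; p² − 70·q² = 4489 − 4480 = 9.
  k = 4: m = 5, d = 9, a = ⌊(8 + 5)/9⌋ = 1; p/q = (1·67 + 25)/(1·8 + 3) = 92/11; p² − 70·q² = 8464 − 8470 = -6.
  k = 5: m = 4, d = 6, a = ⌊(8 + 4)/6⌋ = 2; p/q = (2·92 + 67)/(2·11 + 8) = 251/30; p² − 70·q² = 63001 − 63000 = 1.
  The first convergent with p² − 70·q² = 1 gives the fundamental solution (x₁, y₁) = (251, 30).
Step 2: Apply the recurrence (x_{n+1}, y_{n+1}) = (x₁x_n + 70y₁y_n, x₁y_n + y₁x_n) repeatedly.
  From (x_1, y_1) = (251, 30): x_2 = 251·251 + 70·30·30 = 126001; y_2 = 251·30 + 30·251 = 15060.
Step 3: Verify x_2² - 70·y_2² = 15876252001 - 15876252000 = 1 (should be 1). ✓

(x_1, y_1) = (251, 30); (x_2, y_2) = (126001, 15060).


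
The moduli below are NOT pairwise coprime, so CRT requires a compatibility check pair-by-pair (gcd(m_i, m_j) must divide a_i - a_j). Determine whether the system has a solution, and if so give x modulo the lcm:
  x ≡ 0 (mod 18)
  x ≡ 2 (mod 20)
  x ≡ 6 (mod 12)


Moduli 18, 20, 12 are not pairwise coprime, so CRT works modulo lcm(m_i) when all pairwise compatibility conditions hold.
Pairwise compatibility: gcd(m_i, m_j) must divide a_i - a_j for every pair.
Merge one congruence at a time:
  Start: x ≡ 0 (mod 18).
  Combine with x ≡ 2 (mod 20): gcd(18, 20) = 2; 2 - 0 = 2, which IS divisible by 2, so compatible.
    Write x = 0 + 18·t and substitute into x ≡ 2 (mod 20): 18·t ≡ 2 − 0 = 2 (mod 20).
    Divide the congruence (and modulus) by g = 2: 9·t ≡ 1 (mod 10).
    The inverse of 9 mod 10 is 9 (since 9·9 = 81 = 8·10 + 1), so t ≡ 9·1 = 9 ≡ 9 (mod 10).
    Then x = 0 + 18·9 = 162, valid modulo lcm(18, 20) = 180: x ≡ 162 (mod 180).
  Combine with x ≡ 6 (mod 12): gcd(180, 12) = 12; 6 - 162 = -156, which IS divisible by 12, so compatible.
    Write x = 162 + 180·t and substitute into x ≡ 6 (mod 12): 180·t ≡ 6 − 162 = -156 (mod 12).
    Divide the congruence (and modulus) by g = 12: 15·t ≡ -13 (mod 1).
    Modulo 1 every t works; take t = 0.
    Then x = 162 + 180·0 = 162, valid modulo lcm(180, 12) = 180: x ≡ 162 (mod 180).
Verify: 162 mod 18 = 0, 162 mod 20 = 2, 162 mod 12 = 6.

x ≡ 162 (mod 180).


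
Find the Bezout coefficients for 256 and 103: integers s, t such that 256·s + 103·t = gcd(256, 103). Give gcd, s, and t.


Euclidean algorithm on (256, 103) — divide until remainder is 0:
  256 = 2 · 103 + 50
  103 = 2 · 50 + 3
  50 = 16 · 3 + 2
  3 = 1 · 2 + 1
  2 = 2 · 1 + 0
gcd(256, 103) = 1.
Track Bezout coefficients alongside the remainders: start with r₀ = 256 = a·1 + b·0 (s = 1, t = 0) and r₁ = 103 = a·0 + b·1 (s = 0, t = 1); each new remainder r_{k+1} = r_{k-1} − q_k·r_k inherits s_{k+1} = s_{k-1} − q_k·s_k, t_{k+1} = t_{k-1} − q_k·t_k, so r_k = a·s_k + b·t_k at every step:
  q = 2: r = 50, s = 1 − 2·0 = 1, t = 0 − 2·1 = -2  (check: 256·1 + 103·(-2) = 50)
  q = 2: r = 3, s = 0 − 2·1 = -2, t = 1 − 2·(-2) = 5  (check: 256·(-2) + 103·5 = 3)
  q = 16: r = 2, s = 1 − 16·(-2) = 33, t = -2 − 16·5 = -82  (check: 256·33 + 103·(-82) = 2)
  q = 1: r = 1, s = -2 − 1·33 = -35, t = 5 − 1·(-82) = 87  (check: 256·(-35) + 103·87 = 1)
The row with r = 1 (the gcd) gives the Bezout coefficients s = -35, t = 87.
Result: 256 · (-35) + 103 · (87) = 1.

gcd(256, 103) = 1; s = -35, t = 87 (check: 256·(-35) + 103·87 = 1).


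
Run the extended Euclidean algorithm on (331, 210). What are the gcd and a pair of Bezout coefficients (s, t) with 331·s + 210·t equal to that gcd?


Euclidean algorithm on (331, 210) — divide until remainder is 0:
  331 = 1 · 210 + 121
  210 = 1 · 121 + 89
  121 = 1 · 89 + 32
  89 = 2 · 32 + 25
  32 = 1 · 25 + 7
  25 = 3 · 7 + 4
  7 = 1 · 4 + 3
  4 = 1 · 3 + 1
  3 = 3 · 1 + 0
gcd(331, 210) = 1.
Track Bezout coefficients alongside the remainders: start with r₀ = 331 = a·1 + b·0 (s = 1, t = 0) and r₁ = 210 = a·0 + b·1 (s = 0, t = 1); each new remainder r_{k+1} = r_{k-1} − q_k·r_k inherits s_{k+1} = s_{k-1} − q_k·s_k, t_{k+1} = t_{k-1} − q_k·t_k, so r_k = a·s_k + b·t_k at every step:
  q = 1: r = 121, s = 1 − 1·0 = 1, t = 0 − 1·1 = -1  (check: 331·1 + 210·(-1) = 121)
  q = 1: r = 89, s = 0 − 1·1 = -1, t = 1 − 1·(-1) = 2  (check: 331·(-1) + 210·2 = 89)
  q = 1: r = 32, s = 1 − 1·(-1) = 2, t = -1 − 1·2 = -3  (check: 331·2 + 210·(-3) = 32)
  q = 2: r = 25, s = -1 − 2·2 = -5, t = 2 − 2·(-3) = 8  (check: 331·(-5) + 210·8 = 25)
  q = 1: r = 7, s = 2 − 1·(-5) = 7, t = -3 − 1·8 = -11  (check: 331·7 + 210·(-11) = 7)
  q = 3: r = 4, s = -5 − 3·7 = -26, t = 8 − 3·(-11) = 41  (check: 331·(-26) + 210·41 = 4)
  q = 1: r = 3, s = 7 − 1·(-26) = 33, t = -11 − 1·41 = -52  (check: 331·33 + 210·(-52) = 3)
  q = 1: r = 1, s = -26 − 1·33 = -59, t = 41 − 1·(-52) = 93  (check: 331·(-59) + 210·93 = 1)
The row with r = 1 (the gcd) gives the Bezout coefficients s = -59, t = 93.
Result: 331 · (-59) + 210 · (93) = 1.

gcd(331, 210) = 1; s = -59, t = 93 (check: 331·(-59) + 210·93 = 1).


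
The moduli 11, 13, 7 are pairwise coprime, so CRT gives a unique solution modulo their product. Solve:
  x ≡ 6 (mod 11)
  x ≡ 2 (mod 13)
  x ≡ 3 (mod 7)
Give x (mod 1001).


Moduli 11, 13, 7 are pairwise coprime; by CRT there is a unique solution modulo M = 11 · 13 · 7 = 1001.
Solve pairwise, accumulating the modulus:
  Start with x ≡ 6 (mod 11).
  Combine with x ≡ 2 (mod 13): since gcd(11, 13) = 1, we get a unique residue mod 143.
    Write x = 6 + 11·t and substitute into x ≡ 2 (mod 13): 11·t ≡ 2 − 6 = -4 (mod 13).
    Reduce coefficients mod 13: 11·t ≡ 9 (mod 13).
    The inverse of 11 mod 13 is 6 (since 11·6 = 66 = 5·13 + 1), so t ≡ 6·9 = 54 ≡ 2 (mod 13).
    Then x = 6 + 11·2 = 28, valid modulo lcm(11, 13) = 143: x ≡ 28 (mod 143).
  Combine with x ≡ 3 (mod 7): since gcd(143, 7) = 1, we get a unique residue mod 1001.
    Write x = 28 + 143·t and substitute into x ≡ 3 (mod 7): 143·t ≡ 3 − 28 = -25 (mod 7).
    Reduce coefficients mod 7: 3·t ≡ 3 (mod 7).
    The inverse of 3 mod 7 is 5 (since 3·5 = 15 = 2·7 + 1), so t ≡ 5·3 = 15 ≡ 1 (mod 7).
    Then x = 28 + 143·1 = 171, valid modulo lcm(143, 7) = 1001: x ≡ 171 (mod 1001).
Verify: 171 mod 11 = 6 ✓, 171 mod 13 = 2 ✓, 171 mod 7 = 3 ✓.

x ≡ 171 (mod 1001).


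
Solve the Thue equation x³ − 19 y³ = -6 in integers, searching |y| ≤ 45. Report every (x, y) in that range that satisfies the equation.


The equation is x³ - 19y³ = -6. For fixed y, x³ = 19·y³ − 6, so a solution requires the RHS to be a perfect cube.
Strategy: iterate y from -45 to 45, compute RHS = 19·y³ − 6, and check whether it is a (positive or negative) perfect cube.
Check small values of y:
  y = 0: RHS = -6 is not a perfect cube.
  y = 1: RHS = 13 is not a perfect cube.
  y = -1: RHS = -25 is not a perfect cube.
  y = 2: RHS = 146 is not a perfect cube.
  y = -2: RHS = -158 is not a perfect cube.
  y = 3: RHS = 507 is not a perfect cube.
  y = -3: RHS = -519 is not a perfect cube.
Continuing the search up to |y| = 45 finds no solutions either.
No (x, y) in the scanned range satisfies the equation.

No integer solutions with |y| ≤ 45.


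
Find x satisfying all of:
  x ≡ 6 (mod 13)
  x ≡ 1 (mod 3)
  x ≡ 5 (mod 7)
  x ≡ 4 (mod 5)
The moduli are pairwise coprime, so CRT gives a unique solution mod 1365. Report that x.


Product of moduli M = 13 · 3 · 7 · 5 = 1365.
Merge one congruence at a time:
  Start: x ≡ 6 (mod 13).
  Combine with x ≡ 1 (mod 3); new modulus lcm = 39.
    Write x = 6 + 13·t and substitute into x ≡ 1 (mod 3): 13·t ≡ 1 − 6 = -5 (mod 3).
    Reduce coefficients mod 3: 1·t ≡ 1 (mod 3).
    So t ≡ 1 (mod 3).
    Then x = 6 + 13·1 = 19, valid modulo lcm(13, 3) = 39: x ≡ 19 (mod 39).
  Combine with x ≡ 5 (mod 7); new modulus lcm = 273.
    Write x = 19 + 39·t and substitute into x ≡ 5 (mod 7): 39·t ≡ 5 − 19 = -14 (mod 7).
    Reduce coefficients mod 7: 4·t ≡ 0 (mod 7).
    The inverse of 4 mod 7 is 2 (since 4·2 = 8 = 1·7 + 1), so t ≡ 2·0 = 0 ≡ 0 (mod 7).
    Then x = 19 + 39·0 = 19, valid modulo lcm(39, 7) = 273: x ≡ 19 (mod 273).
  Combine with x ≡ 4 (mod 5); new modulus lcm = 1365.
    Write x = 19 + 273·t and substitute into x ≡ 4 (mod 5): 273·t ≡ 4 − 19 = -15 (mod 5).
    Reduce coefficients mod 5: 3·t ≡ 0 (mod 5).
    The inverse of 3 mod 5 is 2 (since 3·2 = 6 = 1·5 + 1), so t ≡ 2·0 = 0 ≡ 0 (mod 5).
    Then x = 19 + 273·0 = 19, valid modulo lcm(273, 5) = 1365: x ≡ 19 (mod 1365).
Verify against each original: 19 mod 13 = 6, 19 mod 3 = 1, 19 mod 7 = 5, 19 mod 5 = 4.

x ≡ 19 (mod 1365).


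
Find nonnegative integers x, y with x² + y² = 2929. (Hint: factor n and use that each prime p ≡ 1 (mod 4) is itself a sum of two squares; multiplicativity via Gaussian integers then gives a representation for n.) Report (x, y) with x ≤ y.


Step 1: Factor n = 2929 = 29 · 101.
Step 2: Check the mod-4 condition on each prime factor: 29 ≡ 1 (mod 4), exponent 1; 101 ≡ 1 (mod 4), exponent 1.
All primes ≡ 3 (mod 4) appear to even exponent (or don't appear), so by the two-squares theorem n IS expressible as a sum of two squares.
Step 3: Build a representation. Here n = 29 · 101 is a product of primes ≡ 1 (mod 4). Each prime p ≡ 1 (mod 4) is itself a sum of two squares; find a² by testing p − a² for a perfect square:
  29: 29 − 1² = 28, 29 − 2² = 25 = 5² ⇒ 29 = 2² + 5².
  101: 101 − 1² = 100 = 10² ⇒ 101 = 1² + 10².
  Combine using the Brahmagupta–Fibonacci identity (a² + b²)(c² + d²) = (ac − bd)² + (ad + bc)² = (ac + bd)² + (ad − bc)²:
  29 · 101 = 2929: from (2² + 5²)(1² + 10²), take (2·1 − 5·10, 2·10 + 5·1) = (2 − 50, 20 + 5) = (-48, 25); dropping signs (only squares matter) gives (48, 25); check 48² + 25² = 2304 + 625 = 2929 ✓.
Step 4: Order so x ≤ y and verify: 25² + 48² = 625 + 2304 = 2929 = n. ✓

n = 2929 = 25² + 48² (one valid representation with x ≤ y).


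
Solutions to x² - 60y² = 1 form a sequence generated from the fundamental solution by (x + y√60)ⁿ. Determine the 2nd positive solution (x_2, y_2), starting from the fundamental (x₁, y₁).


Step 1: Find the fundamental solution (x₁, y₁) of x² - 60y² = 1.
  Expand √60 as a continued fraction. a₀ = ⌊√60⌋ = 7; iterate m_{k+1} = d_k·a_k − m_k, d_{k+1} = (60 − m_{k+1}²)/d_k, a_{k+1} = ⌊(a₀ + m_{k+1})/d_{k+1}⌋ (starting m₀ = 0, d₀ = 1), with convergents p_k = a_k·p_{k-1} + p_{k-2}, q_k = a_k·q_{k-1} + q_{k-2} (p₋₁ = 1, q₋₁ = 0):
  k = 0: a₀ = 7; p₀/q₀ = 7/1; p₀² − 60·q₀² = 49 − 60 = -11.
  k = 1: m = 7, d = 11, a = ⌊(7 + 7)/11⌋ = 1; p/q = (1·7 + 1)/(1·1 + 0) = 8/1; p² − 60·q² = 64 − 60 = 4.
  k = 2: m = 4, d = 4, a = ⌊(7 + 4)/4⌋ = 2; p/q = (2·8 + 7)/(2·1 + 1) = 23/3; p² − 60·q² = 529 − 540 = -11.
  k = 3: m = 4, d = 11, a = ⌊(7 + 4)/11⌋ = 1; p/q = (1·23 + 8)/(1·3 + 1) = 31/4; p² − 60·q² = 961 − 960 = 1.
  The first convergent with p² − 60·q² = 1 gives the fundamental solution (x₁, y₁) = (31, 4).
Step 2: Apply the recurrence (x_{n+1}, y_{n+1}) = (x₁x_n + 60y₁y_n, x₁y_n + y₁x_n) repeatedly.
  From (x_1, y_1) = (31, 4): x_2 = 31·31 + 60·4·4 = 1921; y_2 = 31·4 + 4·31 = 248.
Step 3: Verify x_2² - 60·y_2² = 3690241 - 3690240 = 1 (should be 1). ✓

(x_1, y_1) = (31, 4); (x_2, y_2) = (1921, 248).


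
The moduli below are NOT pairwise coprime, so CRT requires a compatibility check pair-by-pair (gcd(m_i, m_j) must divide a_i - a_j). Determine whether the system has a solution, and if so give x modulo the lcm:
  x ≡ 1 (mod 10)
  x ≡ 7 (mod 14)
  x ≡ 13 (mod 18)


Moduli 10, 14, 18 are not pairwise coprime, so CRT works modulo lcm(m_i) when all pairwise compatibility conditions hold.
Pairwise compatibility: gcd(m_i, m_j) must divide a_i - a_j for every pair.
Merge one congruence at a time:
  Start: x ≡ 1 (mod 10).
  Combine with x ≡ 7 (mod 14): gcd(10, 14) = 2; 7 - 1 = 6, which IS divisible by 2, so compatible.
    Write x = 1 + 10·t and substitute into x ≡ 7 (mod 14): 10·t ≡ 7 − 1 = 6 (mod 14).
    Divide the congruence (and modulus) by g = 2: 5·t ≡ 3 (mod 7).
    The inverse of 5 mod 7 is 3 (since 5·3 = 15 = 2·7 + 1), so t ≡ 3·3 = 9 ≡ 2 (mod 7).
    Then x = 1 + 10·2 = 21, valid modulo lcm(10, 14) = 70: x ≡ 21 (mod 70).
  Combine with x ≡ 13 (mod 18): gcd(70, 18) = 2; 13 - 21 = -8, which IS divisible by 2, so compatible.
    Write x = 21 + 70·t and substitute into x ≡ 13 (mod 18): 70·t ≡ 13 − 21 = -8 (mod 18).
    Divide the congruence (and modulus) by g = 2: 35·t ≡ -4 (mod 9).
    Reduce coefficients mod 9: 8·t ≡ 5 (mod 9).
    The inverse of 8 mod 9 is 8 (since 8·8 = 64 = 7·9 + 1), so t ≡ 8·5 = 40 ≡ 4 (mod 9).
    Then x = 21 + 70·4 = 301, valid modulo lcm(70, 18) = 630: x ≡ 301 (mod 630).
Verify: 301 mod 10 = 1, 301 mod 14 = 7, 301 mod 18 = 13.

x ≡ 301 (mod 630).


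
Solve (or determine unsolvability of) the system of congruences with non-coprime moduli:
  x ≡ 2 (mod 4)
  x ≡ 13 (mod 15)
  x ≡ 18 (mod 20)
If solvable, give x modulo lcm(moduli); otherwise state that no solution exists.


Moduli 4, 15, 20 are not pairwise coprime, so CRT works modulo lcm(m_i) when all pairwise compatibility conditions hold.
Pairwise compatibility: gcd(m_i, m_j) must divide a_i - a_j for every pair.
Merge one congruence at a time:
  Start: x ≡ 2 (mod 4).
  Combine with x ≡ 13 (mod 15): gcd(4, 15) = 1; 13 - 2 = 11, which IS divisible by 1, so compatible.
    Write x = 2 + 4·t and substitute into x ≡ 13 (mod 15): 4·t ≡ 13 − 2 = 11 (mod 15).
    The inverse of 4 mod 15 is 4 (since 4·4 = 16 = 1·15 + 1), so t ≡ 4·11 = 44 ≡ 14 (mod 15).
    Then x = 2 + 4·14 = 58, valid modulo lcm(4, 15) = 60: x ≡ 58 (mod 60).
  Combine with x ≡ 18 (mod 20): gcd(60, 20) = 20; 18 - 58 = -40, which IS divisible by 20, so compatible.
    Write x = 58 + 60·t and substitute into x ≡ 18 (mod 20): 60·t ≡ 18 − 58 = -40 (mod 20).
    Divide the congruence (and modulus) by g = 20: 3·t ≡ -2 (mod 1).
    Modulo 1 every t works; take t = 0.
    Then x = 58 + 60·0 = 58, valid modulo lcm(60, 20) = 60: x ≡ 58 (mod 60).
Verify: 58 mod 4 = 2, 58 mod 15 = 13, 58 mod 20 = 18.

x ≡ 58 (mod 60).


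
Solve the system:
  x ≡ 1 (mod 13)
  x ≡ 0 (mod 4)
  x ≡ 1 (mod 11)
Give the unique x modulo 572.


Moduli 13, 4, 11 are pairwise coprime; by CRT there is a unique solution modulo M = 13 · 4 · 11 = 572.
Solve pairwise, accumulating the modulus:
  Start with x ≡ 1 (mod 13).
  Combine with x ≡ 0 (mod 4): since gcd(13, 4) = 1, we get a unique residue mod 52.
    Write x = 1 + 13·t and substitute into x ≡ 0 (mod 4): 13·t ≡ 0 − 1 = -1 (mod 4).
    Reduce coefficients mod 4: 1·t ≡ 3 (mod 4).
    So t ≡ 3 (mod 4).
    Then x = 1 + 13·3 = 40, valid modulo lcm(13, 4) = 52: x ≡ 40 (mod 52).
  Combine with x ≡ 1 (mod 11): since gcd(52, 11) = 1, we get a unique residue mod 572.
    Write x = 40 + 52·t and substitute into x ≡ 1 (mod 11): 52·t ≡ 1 − 40 = -39 (mod 11).
    Reduce coefficients mod 11: 8·t ≡ 5 (mod 11).
    The inverse of 8 mod 11 is 7 (since 8·7 = 56 = 5·11 + 1), so t ≡ 7·5 = 35 ≡ 2 (mod 11).
    Then x = 40 + 52·2 = 144, valid modulo lcm(52, 11) = 572: x ≡ 144 (mod 572).
Verify: 144 mod 13 = 1 ✓, 144 mod 4 = 0 ✓, 144 mod 11 = 1 ✓.

x ≡ 144 (mod 572).


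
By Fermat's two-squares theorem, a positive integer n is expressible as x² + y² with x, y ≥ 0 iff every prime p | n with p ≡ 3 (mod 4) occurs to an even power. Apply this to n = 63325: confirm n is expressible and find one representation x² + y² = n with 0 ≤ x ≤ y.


Step 1: Factor n = 63325 = 5^2 · 17 · 149.
Step 2: Check the mod-4 condition on each prime factor: 5 ≡ 1 (mod 4), exponent 2; 17 ≡ 1 (mod 4), exponent 1; 149 ≡ 1 (mod 4), exponent 1.
All primes ≡ 3 (mod 4) appear to even exponent (or don't appear), so by the two-squares theorem n IS expressible as a sum of two squares.
Step 3: Build a representation. Group n = k² · m with k = 5 and m = 17 · 149 = 2533 (a product of primes ≡ 1 (mod 4)); a representation of m scales to one of n via (k·x)² + (k·y)² = k²(x² + y²). Each prime p ≡ 1 (mod 4) is itself a sum of two squares; find a² by testing p − a² for a perfect square:
  17: 17 − 1² = 16 = 4² ⇒ 17 = 1² + 4².
  149: 149 − 1² = 148, 149 − 2² = 145, 149 − 3² = 140, 149 − 4² = 133, 149 − 5² = 124, 149 − 6² = 113, 149 − 7² = 100 = 10² ⇒ 149 = 7² + 10².
  Combine using the Brahmagupta–Fibonacci identity (a² + b²)(c² + d²) = (ac − bd)² + (ad + bc)² = (ac + bd)² + (ad − bc)²:
  17 · 149 = 2533: from (1² + 4²)(7² + 10²), take (1·7 − 4·10, 1·10 + 4·7) = (7 − 40, 10 + 28) = (-33, 38); dropping signs (only squares matter) gives (33, 38); check 33² + 38² = 1089 + 1444 = 2533 ✓.
  Scale by k = 5: (5·33, 5·38) = (165, 190).
Step 4: Order so x ≤ y and verify: 165² + 190² = 27225 + 36100 = 63325 = n. ✓

n = 63325 = 165² + 190² (one valid representation with x ≤ y).


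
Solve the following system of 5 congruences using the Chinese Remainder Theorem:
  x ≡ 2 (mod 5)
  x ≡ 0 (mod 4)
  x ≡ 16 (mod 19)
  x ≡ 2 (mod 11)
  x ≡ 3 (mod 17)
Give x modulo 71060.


Product of moduli M = 5 · 4 · 19 · 11 · 17 = 71060.
Merge one congruence at a time:
  Start: x ≡ 2 (mod 5).
  Combine with x ≡ 0 (mod 4); new modulus lcm = 20.
    Write x = 2 + 5·t and substitute into x ≡ 0 (mod 4): 5·t ≡ 0 − 2 = -2 (mod 4).
    Reduce coefficients mod 4: 1·t ≡ 2 (mod 4).
    So t ≡ 2 (mod 4).
    Then x = 2 + 5·2 = 12, valid modulo lcm(5, 4) = 20: x ≡ 12 (mod 20).
  Combine with x ≡ 16 (mod 19); new modulus lcm = 380.
    Write x = 12 + 20·t and substitute into x ≡ 16 (mod 19): 20·t ≡ 16 − 12 = 4 (mod 19).
    Reduce coefficients mod 19: 1·t ≡ 4 (mod 19).
    So t ≡ 4 (mod 19).
    Then x = 12 + 20·4 = 92, valid modulo lcm(20, 19) = 380: x ≡ 92 (mod 380).
  Combine with x ≡ 2 (mod 11); new modulus lcm = 4180.
    Write x = 92 + 380·t and substitute into x ≡ 2 (mod 11): 380·t ≡ 2 − 92 = -90 (mod 11).
    Reduce coefficients mod 11: 6·t ≡ 9 (mod 11).
    The inverse of 6 mod 11 is 2 (since 6·2 = 12 = 1·11 + 1), so t ≡ 2·9 = 18 ≡ 7 (mod 11).
    Then x = 92 + 380·7 = 2752, valid modulo lcm(380, 11) = 4180: x ≡ 2752 (mod 4180).
  Combine with x ≡ 3 (mod 17); new modulus lcm = 71060.
    Write x = 2752 + 4180·t and substitute into x ≡ 3 (mod 17): 4180·t ≡ 3 − 2752 = -2749 (mod 17).
    Reduce coefficients mod 17: 15·t ≡ 5 (mod 17).
    The inverse of 15 mod 17 is 8 (since 15·8 = 120 = 7·17 + 1), so t ≡ 8·5 = 40 ≡ 6 (mod 17).
    Then x = 2752 + 4180·6 = 27832, valid modulo lcm(4180, 17) = 71060: x ≡ 27832 (mod 71060).
Verify against each original: 27832 mod 5 = 2, 27832 mod 4 = 0, 27832 mod 19 = 16, 27832 mod 11 = 2, 27832 mod 17 = 3.

x ≡ 27832 (mod 71060).


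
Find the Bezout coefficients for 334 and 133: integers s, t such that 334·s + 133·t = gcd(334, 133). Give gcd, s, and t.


Euclidean algorithm on (334, 133) — divide until remainder is 0:
  334 = 2 · 133 + 68
  133 = 1 · 68 + 65
  68 = 1 · 65 + 3
  65 = 21 · 3 + 2
  3 = 1 · 2 + 1
  2 = 2 · 1 + 0
gcd(334, 133) = 1.
Track Bezout coefficients alongside the remainders: start with r₀ = 334 = a·1 + b·0 (s = 1, t = 0) and r₁ = 133 = a·0 + b·1 (s = 0, t = 1); each new remainder r_{k+1} = r_{k-1} − q_k·r_k inherits s_{k+1} = s_{k-1} − q_k·s_k, t_{k+1} = t_{k-1} − q_k·t_k, so r_k = a·s_k + b·t_k at every step:
  q = 2: r = 68, s = 1 − 2·0 = 1, t = 0 − 2·1 = -2  (check: 334·1 + 133·(-2) = 68)
  q = 1: r = 65, s = 0 − 1·1 = -1, t = 1 − 1·(-2) = 3  (check: 334·(-1) + 133·3 = 65)
  q = 1: r = 3, s = 1 − 1·(-1) = 2, t = -2 − 1·3 = -5  (check: 334·2 + 133·(-5) = 3)
  q = 21: r = 2, s = -1 − 21·2 = -43, t = 3 − 21·(-5) = 108  (check: 334·(-43) + 133·108 = 2)
  q = 1: r = 1, s = 2 − 1·(-43) = 45, t = -5 − 1·108 = -113  (check: 334·45 + 133·(-113) = 1)
The row with r = 1 (the gcd) gives the Bezout coefficients s = 45, t = -113.
Result: 334 · (45) + 133 · (-113) = 1.

gcd(334, 133) = 1; s = 45, t = -113 (check: 334·45 + 133·(-113) = 1).


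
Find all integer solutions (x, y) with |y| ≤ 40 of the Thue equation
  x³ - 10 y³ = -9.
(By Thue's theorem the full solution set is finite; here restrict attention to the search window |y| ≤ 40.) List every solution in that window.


The equation is x³ - 10y³ = -9. For fixed y, x³ = 10·y³ − 9, so a solution requires the RHS to be a perfect cube.
Strategy: iterate y from -40 to 40, compute RHS = 10·y³ − 9, and check whether it is a (positive or negative) perfect cube.
Check small values of y:
  y = 0: RHS = -9 is not a perfect cube.
  y = 1: RHS = 1 = (1)³ ⇒ x = 1 works.
  y = -1: RHS = -19 is not a perfect cube.
  y = 2: RHS = 71 is not a perfect cube.
  y = -2: RHS = -89 is not a perfect cube.
  y = 3: RHS = 261 is not a perfect cube.
  y = -3: RHS = -279 is not a perfect cube.
Continuing the search up to |y| = 40 finds no further solutions beyond those listed.
Collected solutions: (1, 1).

Solutions (with |y| ≤ 40): (1, 1).


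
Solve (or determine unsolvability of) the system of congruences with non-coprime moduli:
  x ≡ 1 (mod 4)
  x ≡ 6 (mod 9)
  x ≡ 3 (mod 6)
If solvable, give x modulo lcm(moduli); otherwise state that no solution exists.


Moduli 4, 9, 6 are not pairwise coprime, so CRT works modulo lcm(m_i) when all pairwise compatibility conditions hold.
Pairwise compatibility: gcd(m_i, m_j) must divide a_i - a_j for every pair.
Merge one congruence at a time:
  Start: x ≡ 1 (mod 4).
  Combine with x ≡ 6 (mod 9): gcd(4, 9) = 1; 6 - 1 = 5, which IS divisible by 1, so compatible.
    Write x = 1 + 4·t and substitute into x ≡ 6 (mod 9): 4·t ≡ 6 − 1 = 5 (mod 9).
    The inverse of 4 mod 9 is 7 (since 4·7 = 28 = 3·9 + 1), so t ≡ 7·5 = 35 ≡ 8 (mod 9).
    Then x = 1 + 4·8 = 33, valid modulo lcm(4, 9) = 36: x ≡ 33 (mod 36).
  Combine with x ≡ 3 (mod 6): gcd(36, 6) = 6; 3 - 33 = -30, which IS divisible by 6, so compatible.
    Write x = 33 + 36·t and substitute into x ≡ 3 (mod 6): 36·t ≡ 3 − 33 = -30 (mod 6).
    Divide the congruence (and modulus) by g = 6: 6·t ≡ -5 (mod 1).
    Modulo 1 every t works; take t = 0.
    Then x = 33 + 36·0 = 33, valid modulo lcm(36, 6) = 36: x ≡ 33 (mod 36).
Verify: 33 mod 4 = 1, 33 mod 9 = 6, 33 mod 6 = 3.

x ≡ 33 (mod 36).


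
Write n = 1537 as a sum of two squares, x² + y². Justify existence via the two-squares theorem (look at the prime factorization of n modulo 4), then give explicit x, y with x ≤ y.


Step 1: Factor n = 1537 = 29 · 53.
Step 2: Check the mod-4 condition on each prime factor: 29 ≡ 1 (mod 4), exponent 1; 53 ≡ 1 (mod 4), exponent 1.
All primes ≡ 3 (mod 4) appear to even exponent (or don't appear), so by the two-squares theorem n IS expressible as a sum of two squares.
Step 3: Build a representation. Here n = 29 · 53 is a product of primes ≡ 1 (mod 4). Each prime p ≡ 1 (mod 4) is itself a sum of two squares; find a² by testing p − a² for a perfect square:
  29: 29 − 1² = 28, 29 − 2² = 25 = 5² ⇒ 29 = 2² + 5².
  53: 53 − 1² = 52, 53 − 2² = 49 = 7² ⇒ 53 = 2² + 7².
  Combine using the Brahmagupta–Fibonacci identity (a² + b²)(c² + d²) = (ac − bd)² + (ad + bc)² = (ac + bd)² + (ad − bc)²:
  29 · 53 = 1537: from (2² + 5²)(2² + 7²), take (2·2 − 5·7, 2·7 + 5·2) = (4 − 35, 14 + 10) = (-31, 24); dropping signs (only squares matter) gives (31, 24); check 31² + 24² = 961 + 576 = 1537 ✓.
Step 4: Order so x ≤ y and verify: 24² + 31² = 576 + 961 = 1537 = n. ✓

n = 1537 = 24² + 31² (one valid representation with x ≤ y).


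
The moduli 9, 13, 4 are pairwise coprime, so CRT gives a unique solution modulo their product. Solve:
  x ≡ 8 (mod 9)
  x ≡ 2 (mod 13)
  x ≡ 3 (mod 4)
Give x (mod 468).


Moduli 9, 13, 4 are pairwise coprime; by CRT there is a unique solution modulo M = 9 · 13 · 4 = 468.
Solve pairwise, accumulating the modulus:
  Start with x ≡ 8 (mod 9).
  Combine with x ≡ 2 (mod 13): since gcd(9, 13) = 1, we get a unique residue mod 117.
    Write x = 8 + 9·t and substitute into x ≡ 2 (mod 13): 9·t ≡ 2 − 8 = -6 (mod 13).
    Reduce coefficients mod 13: 9·t ≡ 7 (mod 13).
    The inverse of 9 mod 13 is 3 (since 9·3 = 27 = 2·13 + 1), so t ≡ 3·7 = 21 ≡ 8 (mod 13).
    Then x = 8 + 9·8 = 80, valid modulo lcm(9, 13) = 117: x ≡ 80 (mod 117).
  Combine with x ≡ 3 (mod 4): since gcd(117, 4) = 1, we get a unique residue mod 468.
    Write x = 80 + 117·t and substitute into x ≡ 3 (mod 4): 117·t ≡ 3 − 80 = -77 (mod 4).
    Reduce coefficients mod 4: 1·t ≡ 3 (mod 4).
    So t ≡ 3 (mod 4).
    Then x = 80 + 117·3 = 431, valid modulo lcm(117, 4) = 468: x ≡ 431 (mod 468).
Verify: 431 mod 9 = 8 ✓, 431 mod 13 = 2 ✓, 431 mod 4 = 3 ✓.

x ≡ 431 (mod 468).


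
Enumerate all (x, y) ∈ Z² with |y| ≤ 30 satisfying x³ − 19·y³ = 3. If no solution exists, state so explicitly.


The equation is x³ - 19y³ = 3. For fixed y, x³ = 19·y³ + 3, so a solution requires the RHS to be a perfect cube.
Strategy: iterate y from -30 to 30, compute RHS = 19·y³ + 3, and check whether it is a (positive or negative) perfect cube.
Check small values of y:
  y = 0: RHS = 3 is not a perfect cube.
  y = 1: RHS = 22 is not a perfect cube.
  y = -1: RHS = -16 is not a perfect cube.
  y = 2: RHS = 155 is not a perfect cube.
  y = -2: RHS = -149 is not a perfect cube.
  y = 3: RHS = 516 is not a perfect cube.
  y = -3: RHS = -510 is not a perfect cube.
Continuing the search up to |y| = 30 finds no solutions either.
No (x, y) in the scanned range satisfies the equation.

No integer solutions with |y| ≤ 30.


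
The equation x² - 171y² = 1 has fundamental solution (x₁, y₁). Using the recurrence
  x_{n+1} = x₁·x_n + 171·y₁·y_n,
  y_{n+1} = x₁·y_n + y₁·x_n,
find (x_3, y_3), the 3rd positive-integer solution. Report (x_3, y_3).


Step 1: Find the fundamental solution (x₁, y₁) of x² - 171y² = 1.
  Expand √171 as a continued fraction. a₀ = ⌊√171⌋ = 13; iterate m_{k+1} = d_k·a_k − m_k, d_{k+1} = (171 − m_{k+1}²)/d_k, a_{k+1} = ⌊(a₀ + m_{k+1})/d_{k+1}⌋ (starting m₀ = 0, d₀ = 1), with convergents p_k = a_k·p_{k-1} + p_{k-2}, q_k = a_k·q_{k-1} + q_{k-2} (p₋₁ = 1, q₋₁ = 0):
  k = 0: a₀ = 13; p₀/q₀ = 13/1; p₀² − 171·q₀² = 169 − 171 = -2.
  k = 1: m = 13, d = 2, a = ⌊(13 + 13)/2⌋ = 13; p/q = (13·13 + 1)/(13·1 + 0) = 170/13; p² − 171·q² = 28900 − 28899 = 1.
  The first convergent with p² − 171·q² = 1 gives the fundamental solution (x₁, y₁) = (170, 13).
Step 2: Apply the recurrence (x_{n+1}, y_{n+1}) = (x₁x_n + 171y₁y_n, x₁y_n + y₁x_n) repeatedly.
  From (x_1, y_1) = (170, 13): x_2 = 170·170 + 171·13·13 = 57799; y_2 = 170·13 + 13·170 = 4420.
  From (x_2, y_2) = (57799, 4420): x_3 = 170·57799 + 171·13·4420 = 19651490; y_3 = 170·4420 + 13·57799 = 1502787.
Step 3: Verify x_3² - 171·y_3² = 386181059220100 - 386181059220099 = 1 (should be 1). ✓

(x_1, y_1) = (170, 13); (x_3, y_3) = (19651490, 1502787).


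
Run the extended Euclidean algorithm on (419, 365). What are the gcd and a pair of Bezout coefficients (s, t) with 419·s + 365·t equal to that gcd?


Euclidean algorithm on (419, 365) — divide until remainder is 0:
  419 = 1 · 365 + 54
  365 = 6 · 54 + 41
  54 = 1 · 41 + 13
  41 = 3 · 13 + 2
  13 = 6 · 2 + 1
  2 = 2 · 1 + 0
gcd(419, 365) = 1.
Track Bezout coefficients alongside the remainders: start with r₀ = 419 = a·1 + b·0 (s = 1, t = 0) and r₁ = 365 = a·0 + b·1 (s = 0, t = 1); each new remainder r_{k+1} = r_{k-1} − q_k·r_k inherits s_{k+1} = s_{k-1} − q_k·s_k, t_{k+1} = t_{k-1} − q_k·t_k, so r_k = a·s_k + b·t_k at every step:
  q = 1: r = 54, s = 1 − 1·0 = 1, t = 0 − 1·1 = -1  (check: 419·1 + 365·(-1) = 54)
  q = 6: r = 41, s = 0 − 6·1 = -6, t = 1 − 6·(-1) = 7  (check: 419·(-6) + 365·7 = 41)
  q = 1: r = 13, s = 1 − 1·(-6) = 7, t = -1 − 1·7 = -8  (check: 419·7 + 365·(-8) = 13)
  q = 3: r = 2, s = -6 − 3·7 = -27, t = 7 − 3·(-8) = 31  (check: 419·(-27) + 365·31 = 2)
  q = 6: r = 1, s = 7 − 6·(-27) = 169, t = -8 − 6·31 = -194  (check: 419·169 + 365·(-194) = 1)
The row with r = 1 (the gcd) gives the Bezout coefficients s = 169, t = -194.
Result: 419 · (169) + 365 · (-194) = 1.

gcd(419, 365) = 1; s = 169, t = -194 (check: 419·169 + 365·(-194) = 1).


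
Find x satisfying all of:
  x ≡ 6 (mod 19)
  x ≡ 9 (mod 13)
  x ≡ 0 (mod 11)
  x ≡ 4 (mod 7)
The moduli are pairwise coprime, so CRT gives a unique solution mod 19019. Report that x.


Product of moduli M = 19 · 13 · 11 · 7 = 19019.
Merge one congruence at a time:
  Start: x ≡ 6 (mod 19).
  Combine with x ≡ 9 (mod 13); new modulus lcm = 247.
    Write x = 6 + 19·t and substitute into x ≡ 9 (mod 13): 19·t ≡ 9 − 6 = 3 (mod 13).
    Reduce coefficients mod 13: 6·t ≡ 3 (mod 13).
    The inverse of 6 mod 13 is 11 (since 6·11 = 66 = 5·13 + 1), so t ≡ 11·3 = 33 ≡ 7 (mod 13).
    Then x = 6 + 19·7 = 139, valid modulo lcm(19, 13) = 247: x ≡ 139 (mod 247).
  Combine with x ≡ 0 (mod 11); new modulus lcm = 2717.
    Write x = 139 + 247·t and substitute into x ≡ 0 (mod 11): 247·t ≡ 0 − 139 = -139 (mod 11).
    Reduce coefficients mod 11: 5·t ≡ 4 (mod 11).
    The inverse of 5 mod 11 is 9 (since 5·9 = 45 = 4·11 + 1), so t ≡ 9·4 = 36 ≡ 3 (mod 11).
    Then x = 139 + 247·3 = 880, valid modulo lcm(247, 11) = 2717: x ≡ 880 (mod 2717).
  Combine with x ≡ 4 (mod 7); new modulus lcm = 19019.
    Write x = 880 + 2717·t and substitute into x ≡ 4 (mod 7): 2717·t ≡ 4 − 880 = -876 (mod 7).
    Reduce coefficients mod 7: 1·t ≡ 6 (mod 7).
    So t ≡ 6 (mod 7).
    Then x = 880 + 2717·6 = 17182, valid modulo lcm(2717, 7) = 19019: x ≡ 17182 (mod 19019).
Verify against each original: 17182 mod 19 = 6, 17182 mod 13 = 9, 17182 mod 11 = 0, 17182 mod 7 = 4.

x ≡ 17182 (mod 19019).


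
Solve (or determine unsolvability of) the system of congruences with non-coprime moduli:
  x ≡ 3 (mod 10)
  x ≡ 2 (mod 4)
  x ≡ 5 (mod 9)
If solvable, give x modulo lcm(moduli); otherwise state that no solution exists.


Moduli 10, 4, 9 are not pairwise coprime, so CRT works modulo lcm(m_i) when all pairwise compatibility conditions hold.
Pairwise compatibility: gcd(m_i, m_j) must divide a_i - a_j for every pair.
Merge one congruence at a time:
  Start: x ≡ 3 (mod 10).
  Combine with x ≡ 2 (mod 4): gcd(10, 4) = 2, and 2 - 3 = -1 is NOT divisible by 2.
    ⇒ system is inconsistent (no integer solution).

No solution (the system is inconsistent).


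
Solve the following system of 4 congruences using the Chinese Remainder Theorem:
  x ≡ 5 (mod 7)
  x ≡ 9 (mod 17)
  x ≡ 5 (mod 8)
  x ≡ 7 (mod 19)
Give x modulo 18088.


Product of moduli M = 7 · 17 · 8 · 19 = 18088.
Merge one congruence at a time:
  Start: x ≡ 5 (mod 7).
  Combine with x ≡ 9 (mod 17); new modulus lcm = 119.
    Write x = 5 + 7·t and substitute into x ≡ 9 (mod 17): 7·t ≡ 9 − 5 = 4 (mod 17).
    The inverse of 7 mod 17 is 5 (since 7·5 = 35 = 2·17 + 1), so t ≡ 5·4 = 20 ≡ 3 (mod 17).
    Then x = 5 + 7·3 = 26, valid modulo lcm(7, 17) = 119: x ≡ 26 (mod 119).
  Combine with x ≡ 5 (mod 8); new modulus lcm = 952.
    Write x = 26 + 119·t and substitute into x ≡ 5 (mod 8): 119·t ≡ 5 − 26 = -21 (mod 8).
    Reduce coefficients mod 8: 7·t ≡ 3 (mod 8).
    The inverse of 7 mod 8 is 7 (since 7·7 = 49 = 6·8 + 1), so t ≡ 7·3 = 21 ≡ 5 (mod 8).
    Then x = 26 + 119·5 = 621, valid modulo lcm(119, 8) = 952: x ≡ 621 (mod 952).
  Combine with x ≡ 7 (mod 19); new modulus lcm = 18088.
    Write x = 621 + 952·t and substitute into x ≡ 7 (mod 19): 952·t ≡ 7 − 621 = -614 (mod 19).
    Reduce coefficients mod 19: 2·t ≡ 13 (mod 19).
    The inverse of 2 mod 19 is 10 (since 2·10 = 20 = 1·19 + 1), so t ≡ 10·13 = 130 ≡ 16 (mod 19).
    Then x = 621 + 952·16 = 15853, valid modulo lcm(952, 19) = 18088: x ≡ 15853 (mod 18088).
Verify against each original: 15853 mod 7 = 5, 15853 mod 17 = 9, 15853 mod 8 = 5, 15853 mod 19 = 7.

x ≡ 15853 (mod 18088).


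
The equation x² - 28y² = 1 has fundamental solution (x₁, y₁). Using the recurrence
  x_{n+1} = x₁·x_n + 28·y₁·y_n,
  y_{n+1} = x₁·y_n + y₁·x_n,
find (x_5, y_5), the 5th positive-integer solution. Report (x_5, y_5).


Step 1: Find the fundamental solution (x₁, y₁) of x² - 28y² = 1.
  Expand √28 as a continued fraction. a₀ = ⌊√28⌋ = 5; iterate m_{k+1} = d_k·a_k − m_k, d_{k+1} = (28 − m_{k+1}²)/d_k, a_{k+1} = ⌊(a₀ + m_{k+1})/d_{k+1}⌋ (starting m₀ = 0, d₀ = 1), with convergents p_k = a_k·p_{k-1} + p_{k-2}, q_k = a_k·q_{k-1} + q_{k-2} (p₋₁ = 1, q₋₁ = 0):
  k = 0: a₀ = 5; p₀/q₀ = 5/1; p₀² − 28·q₀² = 25 − 28 = -3.
  k = 1: m = 5, d = 3, a = ⌊(5 + 5)/3⌋ = 3; p/q = (3·5 + 1)/(3·1 + 0) = 16/3; p² − 28·q² = 256 − 252 = 4.
  k = 2: m = 4, d = 4, a = ⌊(5 + 4)/4⌋ = 2; p/q = (2·16 + 5)/(2·3 + 1) = 37/7; p² − 28·q² = 1369 − 1372 = -3.
  k = 3: m = 4, d = 3, a = ⌊(5 + 4)/3⌋ = 3; p/q = (3·37 + 16)/(3·7 + 3) = 127/24; p² − 28·q² = 16129 − 16128 = 1.
  The first convergent with p² − 28·q² = 1 gives the fundamental solution (x₁, y₁) = (127, 24).
Step 2: Apply the recurrence (x_{n+1}, y_{n+1}) = (x₁x_n + 28y₁y_n, x₁y_n + y₁x_n) repeatedly.
  From (x_1, y_1) = (127, 24): x_2 = 127·127 + 28·24·24 = 32257; y_2 = 127·24 + 24·127 = 6096.
  From (x_2, y_2) = (32257, 6096): x_3 = 127·32257 + 28·24·6096 = 8193151; y_3 = 127·6096 + 24·32257 = 1548360.
  From (x_3, y_3) = (8193151, 1548360): x_4 = 127·8193151 + 28·24·1548360 = 2081028097; y_4 = 127·1548360 + 24·8193151 = 393277344.
  From (x_4, y_4) = (2081028097, 393277344): x_5 = 127·2081028097 + 28·24·393277344 = 528572943487; y_5 = 127·393277344 + 24·2081028097 = 99890897016.
Step 3: Verify x_5² - 28·y_5² = 279389356586511295719169 - 279389356586511295719168 = 1 (should be 1). ✓

(x_1, y_1) = (127, 24); (x_5, y_5) = (528572943487, 99890897016).


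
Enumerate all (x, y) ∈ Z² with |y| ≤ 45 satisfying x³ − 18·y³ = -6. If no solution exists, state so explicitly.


The equation is x³ - 18y³ = -6. For fixed y, x³ = 18·y³ − 6, so a solution requires the RHS to be a perfect cube.
Strategy: iterate y from -45 to 45, compute RHS = 18·y³ − 6, and check whether it is a (positive or negative) perfect cube.
Check small values of y:
  y = 0: RHS = -6 is not a perfect cube.
  y = 1: RHS = 12 is not a perfect cube.
  y = -1: RHS = -24 is not a perfect cube.
  y = 2: RHS = 138 is not a perfect cube.
  y = -2: RHS = -150 is not a perfect cube.
  y = 3: RHS = 480 is not a perfect cube.
  y = -3: RHS = -492 is not a perfect cube.
Continuing the search up to |y| = 45 finds no solutions either.
No (x, y) in the scanned range satisfies the equation.

No integer solutions with |y| ≤ 45.


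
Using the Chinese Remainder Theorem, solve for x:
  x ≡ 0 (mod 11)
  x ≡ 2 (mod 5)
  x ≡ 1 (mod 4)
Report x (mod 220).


Moduli 11, 5, 4 are pairwise coprime; by CRT there is a unique solution modulo M = 11 · 5 · 4 = 220.
Solve pairwise, accumulating the modulus:
  Start with x ≡ 0 (mod 11).
  Combine with x ≡ 2 (mod 5): since gcd(11, 5) = 1, we get a unique residue mod 55.
    Write x = 0 + 11·t and substitute into x ≡ 2 (mod 5): 11·t ≡ 2 − 0 = 2 (mod 5).
    Reduce coefficients mod 5: 1·t ≡ 2 (mod 5).
    So t ≡ 2 (mod 5).
    Then x = 0 + 11·2 = 22, valid modulo lcm(11, 5) = 55: x ≡ 22 (mod 55).
  Combine with x ≡ 1 (mod 4): since gcd(55, 4) = 1, we get a unique residue mod 220.
    Write x = 22 + 55·t and substitute into x ≡ 1 (mod 4): 55·t ≡ 1 − 22 = -21 (mod 4).
    Reduce coefficients mod 4: 3·t ≡ 3 (mod 4).
    The inverse of 3 mod 4 is 3 (since 3·3 = 9 = 2·4 + 1), so t ≡ 3·3 = 9 ≡ 1 (mod 4).
    Then x = 22 + 55·1 = 77, valid modulo lcm(55, 4) = 220: x ≡ 77 (mod 220).
Verify: 77 mod 11 = 0 ✓, 77 mod 5 = 2 ✓, 77 mod 4 = 1 ✓.

x ≡ 77 (mod 220).


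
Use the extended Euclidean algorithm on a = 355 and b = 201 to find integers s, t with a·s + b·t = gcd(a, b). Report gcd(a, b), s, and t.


Euclidean algorithm on (355, 201) — divide until remainder is 0:
  355 = 1 · 201 + 154
  201 = 1 · 154 + 47
  154 = 3 · 47 + 13
  47 = 3 · 13 + 8
  13 = 1 · 8 + 5
  8 = 1 · 5 + 3
  5 = 1 · 3 + 2
  3 = 1 · 2 + 1
  2 = 2 · 1 + 0
gcd(355, 201) = 1.
Track Bezout coefficients alongside the remainders: start with r₀ = 355 = a·1 + b·0 (s = 1, t = 0) and r₁ = 201 = a·0 + b·1 (s = 0, t = 1); each new remainder r_{k+1} = r_{k-1} − q_k·r_k inherits s_{k+1} = s_{k-1} − q_k·s_k, t_{k+1} = t_{k-1} − q_k·t_k, so r_k = a·s_k + b·t_k at every step:
  q = 1: r = 154, s = 1 − 1·0 = 1, t = 0 − 1·1 = -1  (check: 355·1 + 201·(-1) = 154)
  q = 1: r = 47, s = 0 − 1·1 = -1, t = 1 − 1·(-1) = 2  (check: 355·(-1) + 201·2 = 47)
  q = 3: r = 13, s = 1 − 3·(-1) = 4, t = -1 − 3·2 = -7  (check: 355·4 + 201·(-7) = 13)
  q = 3: r = 8, s = -1 − 3·4 = -13, t = 2 − 3·(-7) = 23  (check: 355·(-13) + 201·23 = 8)
  q = 1: r = 5, s = 4 − 1·(-13) = 17, t = -7 − 1·23 = -30  (check: 355·17 + 201·(-30) = 5)
  q = 1: r = 3, s = -13 − 1·17 = -30, t = 23 − 1·(-30) = 53  (check: 355·(-30) + 201·53 = 3)
  q = 1: r = 2, s = 17 − 1·(-30) = 47, t = -30 − 1·53 = -83  (check: 355·47 + 201·(-83) = 2)
  q = 1: r = 1, s = -30 − 1·47 = -77, t = 53 − 1·(-83) = 136  (check: 355·(-77) + 201·136 = 1)
The row with r = 1 (the gcd) gives the Bezout coefficients s = -77, t = 136.
Result: 355 · (-77) + 201 · (136) = 1.

gcd(355, 201) = 1; s = -77, t = 136 (check: 355·(-77) + 201·136 = 1).
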